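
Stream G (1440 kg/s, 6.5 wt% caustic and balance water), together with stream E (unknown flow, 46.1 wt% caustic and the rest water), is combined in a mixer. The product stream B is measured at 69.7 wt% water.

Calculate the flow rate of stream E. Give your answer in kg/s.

2169 kg/s

Let E be the unknown flow. Total out = 1440 + E.
water balance: 1346.4 + 0.539·E = 0.697·(1440 + E)
(0.539 − 0.697)·E = 0.697×1440 − 1346.4 = -342.72
E = -342.72 / -0.158 = 2169.1 kg/s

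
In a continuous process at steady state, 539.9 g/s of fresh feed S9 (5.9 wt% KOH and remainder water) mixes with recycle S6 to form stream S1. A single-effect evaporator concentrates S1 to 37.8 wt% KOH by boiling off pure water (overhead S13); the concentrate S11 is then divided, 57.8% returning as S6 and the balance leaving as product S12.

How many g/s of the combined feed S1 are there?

Overall KOH balance (none leaves overhead): KOH in fresh feed = KOH in product, i.e. 539.9×0.059 = (1−0.578)·S11·0.378.
S11 = 31.854/(0.378×0.422) = 199.69 g/s.
Recycle S6 = 0.578×199.69 = 115.42 g/s.
Combined feed S1 = 539.9 + 115.42 = 655.32 g/s.

655.3 g/s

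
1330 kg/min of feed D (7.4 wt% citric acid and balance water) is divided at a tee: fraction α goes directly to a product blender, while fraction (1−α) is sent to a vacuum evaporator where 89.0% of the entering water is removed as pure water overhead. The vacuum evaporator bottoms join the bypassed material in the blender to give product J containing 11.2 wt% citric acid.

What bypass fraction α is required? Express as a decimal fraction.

All 1330×0.074 = 98.42 kg/min of citric acid reaches J, so J = 98.42/0.112 = 878.75 kg/min and vapour = 451.25 kg/min.
The evaporator receives (1−α)·1330 of feed at 0.926 water and removes 0.890 of that water:
0.890×0.926×(1−α)×1330 = 451.25
(1−α) = 451.25/1096.1 = 0.4117;  α = 0.5883.

0.588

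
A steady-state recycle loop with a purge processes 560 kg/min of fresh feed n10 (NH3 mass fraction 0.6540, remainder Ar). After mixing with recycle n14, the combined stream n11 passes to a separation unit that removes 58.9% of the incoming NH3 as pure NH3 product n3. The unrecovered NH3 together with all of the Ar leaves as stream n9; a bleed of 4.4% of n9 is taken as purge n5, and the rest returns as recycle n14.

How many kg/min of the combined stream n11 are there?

5007 kg/min

Ar enters only via n10 and leaves only via the purge: 560×0.346 = 0.044×(Ar in n9), and the separation unit passes all Ar, so Ar in n11 = Ar in n9 = 4403.6 kg/min.
NH3 in n11: m_A = 560×0.654 + (1−0.044)·(1−0.589)·m_A, so m_A = 366.24/0.6071 = 603.28 kg/min.
n11 = 603.28 + 4403.6 = 5006.9 kg/min.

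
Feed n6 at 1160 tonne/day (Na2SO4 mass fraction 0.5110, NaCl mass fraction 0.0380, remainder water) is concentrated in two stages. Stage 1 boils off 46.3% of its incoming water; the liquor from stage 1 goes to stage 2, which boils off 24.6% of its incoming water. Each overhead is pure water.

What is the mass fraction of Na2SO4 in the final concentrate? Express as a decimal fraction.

water in feed = 1160×0.451 = 523.16 tonne/day.
After stage 1: water left = (1−0.463)×523.16 = 280.94; stream total = 917.78 tonne/day.
After stage 2: water left = (1−0.246)×280.94 = 211.83; final concentrate = 848.67 tonne/day.
Na2SO4 fraction = 592.76/848.67 = 0.6985.

0.6985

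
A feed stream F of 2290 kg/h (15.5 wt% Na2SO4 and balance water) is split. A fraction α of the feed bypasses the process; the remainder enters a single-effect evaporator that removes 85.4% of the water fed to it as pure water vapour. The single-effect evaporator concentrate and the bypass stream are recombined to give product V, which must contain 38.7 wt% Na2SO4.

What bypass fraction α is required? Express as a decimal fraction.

0.169

All 2290×0.155 = 354.95 kg/h of Na2SO4 reaches V, so V = 354.95/0.387 = 917.18 kg/h and vapour = 1372.8 kg/h.
The evaporator receives (1−α)·2290 of feed at 0.845 water and removes 0.854 of that water:
0.854×0.845×(1−α)×2290 = 1372.8
(1−α) = 1372.8/1652.5 = 0.8307;  α = 0.1693.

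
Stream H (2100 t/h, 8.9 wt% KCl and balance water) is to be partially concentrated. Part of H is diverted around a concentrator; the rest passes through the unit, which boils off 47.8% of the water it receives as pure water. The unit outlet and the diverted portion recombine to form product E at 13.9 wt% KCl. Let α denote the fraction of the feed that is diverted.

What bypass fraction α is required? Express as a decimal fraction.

All 2100×0.089 = 186.9 t/h of KCl reaches E, so E = 186.9/0.139 = 1344.6 t/h and vapour = 755.4 t/h.
The evaporator receives (1−α)·2100 of feed at 0.911 water and removes 0.478 of that water:
0.478×0.911×(1−α)×2100 = 755.4
(1−α) = 755.4/914.46 = 0.8261;  α = 0.1739.

0.174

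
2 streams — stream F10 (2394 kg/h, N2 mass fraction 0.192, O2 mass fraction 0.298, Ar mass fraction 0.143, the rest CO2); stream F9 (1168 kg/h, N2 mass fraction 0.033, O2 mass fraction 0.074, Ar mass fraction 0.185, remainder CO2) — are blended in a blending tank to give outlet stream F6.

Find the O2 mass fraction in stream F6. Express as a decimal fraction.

0.225

Total flow out = 2394 + 1168 = 3562 kg/h.
O2 in = 2394×0.298 + 1168×0.074 = 799.84 kg/h.
O2 mass fraction in F6 = 799.84/3562 = 0.225.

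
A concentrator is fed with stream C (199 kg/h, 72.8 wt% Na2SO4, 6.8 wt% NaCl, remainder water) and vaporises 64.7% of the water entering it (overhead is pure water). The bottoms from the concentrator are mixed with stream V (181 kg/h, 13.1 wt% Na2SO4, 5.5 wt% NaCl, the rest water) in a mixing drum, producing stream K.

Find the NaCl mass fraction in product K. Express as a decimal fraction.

Vapour removed = 0.647×0.204×199 = 26.266 kg/h; concentrate = 172.73 kg/h.
NaCl reaching the mixer = 13.532 (from concentrate) + 181×0.055 = 23.487 kg/h.
Product flow = 172.73 + 181 = 353.73 kg/h; NaCl fraction = 0.0664.

0.0664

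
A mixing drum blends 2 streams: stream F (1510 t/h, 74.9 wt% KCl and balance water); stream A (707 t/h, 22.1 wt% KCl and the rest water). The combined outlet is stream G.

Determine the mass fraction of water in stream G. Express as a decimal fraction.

0.419

Total flow out = 1510 + 707 = 2217 t/h.
water in = 1510×0.251 + 707×0.779 = 929.76 t/h.
water mass fraction in G = 929.76/2217 = 0.419.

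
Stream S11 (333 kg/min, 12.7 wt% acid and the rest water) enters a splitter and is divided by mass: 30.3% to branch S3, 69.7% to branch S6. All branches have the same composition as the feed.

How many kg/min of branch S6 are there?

Branch S6 flow = 0.697×333 = 232.1 kg/min.

232.1 kg/min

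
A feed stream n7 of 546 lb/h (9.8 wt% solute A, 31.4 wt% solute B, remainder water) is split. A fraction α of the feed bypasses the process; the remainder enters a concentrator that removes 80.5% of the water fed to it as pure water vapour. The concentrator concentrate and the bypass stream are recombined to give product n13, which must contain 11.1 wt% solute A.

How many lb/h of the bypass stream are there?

All 546×0.098 = 53.508 lb/h of solute A reaches n13, so n13 = 53.508/0.111 = 482.05 lb/h and vapour = 63.946 lb/h.
The evaporator receives (1−α)·546 of feed at 0.588 water and removes 0.805 of that water:
0.805×0.588×(1−α)×546 = 63.946
(1−α) = 63.946/258.44 = 0.2474;  α = 0.7526.
Bypass flow = 0.7526×546 = 410.9 lb/h.

410.9 lb/h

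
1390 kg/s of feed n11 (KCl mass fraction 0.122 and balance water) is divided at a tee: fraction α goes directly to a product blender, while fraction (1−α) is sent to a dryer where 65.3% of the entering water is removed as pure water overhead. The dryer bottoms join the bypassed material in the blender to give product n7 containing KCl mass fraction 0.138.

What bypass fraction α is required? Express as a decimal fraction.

0.798

All 1390×0.122 = 169.58 kg/s of KCl reaches n7, so n7 = 169.58/0.138 = 1228.8 kg/s and vapour = 161.16 kg/s.
The evaporator receives (1−α)·1390 of feed at 0.878 water and removes 0.653 of that water:
0.653×0.878×(1−α)×1390 = 161.16
(1−α) = 161.16/796.93 = 0.2022;  α = 0.7978.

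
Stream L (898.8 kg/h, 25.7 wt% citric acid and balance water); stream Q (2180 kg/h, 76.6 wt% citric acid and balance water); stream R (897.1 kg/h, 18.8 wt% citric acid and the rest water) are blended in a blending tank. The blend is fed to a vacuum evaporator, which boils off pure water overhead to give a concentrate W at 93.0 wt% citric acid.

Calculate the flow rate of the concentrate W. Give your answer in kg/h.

citric acid entering = 898.8×0.257 + 2180×0.766 + 897.1×0.188 = 2069.5 kg/h.
All citric acid reports to W, so W = 2069.5/0.930 = 2225.3 kg/h.

2225 kg/h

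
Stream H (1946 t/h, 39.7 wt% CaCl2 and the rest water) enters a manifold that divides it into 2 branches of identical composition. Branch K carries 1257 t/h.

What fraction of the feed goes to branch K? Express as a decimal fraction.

0.646

Fraction to K = 1257/1946 = 0.6459.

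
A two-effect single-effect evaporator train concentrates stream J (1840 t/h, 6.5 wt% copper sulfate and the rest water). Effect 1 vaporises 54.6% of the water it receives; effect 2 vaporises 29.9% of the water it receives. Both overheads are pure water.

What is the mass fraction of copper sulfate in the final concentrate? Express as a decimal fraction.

0.179

water in feed = 1840×0.935 = 1720.4 t/h.
After stage 1: water left = (1−0.546)×1720.4 = 781.06; stream total = 900.66 t/h.
After stage 2: water left = (1−0.299)×781.06 = 547.52; final concentrate = 667.12 t/h.
copper sulfate fraction = 119.6/667.12 = 0.179.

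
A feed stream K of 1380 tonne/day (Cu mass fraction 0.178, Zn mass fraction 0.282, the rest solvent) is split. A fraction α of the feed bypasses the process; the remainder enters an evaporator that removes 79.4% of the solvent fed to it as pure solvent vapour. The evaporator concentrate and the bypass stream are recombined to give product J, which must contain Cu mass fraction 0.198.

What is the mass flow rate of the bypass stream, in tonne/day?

1055 tonne/day

All 1380×0.178 = 245.64 tonne/day of Cu reaches J, so J = 245.64/0.198 = 1240.6 tonne/day and vapour = 139.39 tonne/day.
The evaporator receives (1−α)·1380 of feed at 0.540 solvent and removes 0.794 of that solvent:
0.794×0.540×(1−α)×1380 = 139.39
(1−α) = 139.39/591.69 = 0.2356;  α = 0.7644.
Bypass flow = 0.7644×1380 = 1054.9 tonne/day.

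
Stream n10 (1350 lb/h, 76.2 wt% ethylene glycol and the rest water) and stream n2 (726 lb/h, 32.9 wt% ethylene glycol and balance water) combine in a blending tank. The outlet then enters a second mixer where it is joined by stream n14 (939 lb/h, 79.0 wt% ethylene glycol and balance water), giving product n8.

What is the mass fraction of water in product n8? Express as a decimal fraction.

0.3335

Overall, product flow = 3015 lb/h.
water in = 1350×0.238 + 726×0.671 + 939×0.210 = 1005.6 lb/h.
water fraction in n8 = 0.3335.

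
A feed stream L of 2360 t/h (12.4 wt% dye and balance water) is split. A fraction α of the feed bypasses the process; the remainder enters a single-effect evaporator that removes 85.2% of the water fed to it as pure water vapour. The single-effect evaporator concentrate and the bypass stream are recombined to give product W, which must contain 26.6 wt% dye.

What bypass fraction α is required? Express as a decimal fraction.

0.285

All 2360×0.124 = 292.64 t/h of dye reaches W, so W = 292.64/0.266 = 1100.2 t/h and vapour = 1259.8 t/h.
The evaporator receives (1−α)·2360 of feed at 0.876 water and removes 0.852 of that water:
0.852×0.876×(1−α)×2360 = 1259.8
(1−α) = 1259.8/1761.4 = 0.7153;  α = 0.2847.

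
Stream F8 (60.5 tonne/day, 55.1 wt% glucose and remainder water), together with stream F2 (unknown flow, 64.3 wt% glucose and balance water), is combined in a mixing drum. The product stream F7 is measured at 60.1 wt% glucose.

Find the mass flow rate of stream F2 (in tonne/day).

72.02 tonne/day

Let F2 be the unknown flow. Total out = 60.5 + F2.
glucose balance: 33.336 + 0.643·F2 = 0.601·(60.5 + F2)
(0.643 − 0.601)·F2 = 0.601×60.5 − 33.336 = 3.025
F2 = 3.025 / 0.042 = 72.024 tonne/day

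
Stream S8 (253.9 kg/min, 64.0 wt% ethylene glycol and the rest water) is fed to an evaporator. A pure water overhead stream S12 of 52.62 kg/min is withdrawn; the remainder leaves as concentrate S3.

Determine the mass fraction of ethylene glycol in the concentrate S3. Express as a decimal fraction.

ethylene glycol is not removed: 253.9×0.640 = 162.5 kg/min of ethylene glycol enters S3.
Concentrate = 253.9 − 52.62 = 201.28 kg/min.
Mass fraction = 162.5/201.28 = 0.807.

0.807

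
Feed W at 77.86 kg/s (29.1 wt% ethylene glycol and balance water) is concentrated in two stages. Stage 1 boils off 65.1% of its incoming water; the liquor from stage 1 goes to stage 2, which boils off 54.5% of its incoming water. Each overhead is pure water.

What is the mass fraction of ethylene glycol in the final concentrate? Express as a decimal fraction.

water in feed = 77.86×0.709 = 55.203 kg/s.
After stage 1: water left = (1−0.651)×55.203 = 19.266; stream total = 41.923 kg/s.
After stage 2: water left = (1−0.545)×19.266 = 8.7659; final concentrate = 31.423 kg/s.
ethylene glycol fraction = 22.657/31.423 = 0.7210.

0.7210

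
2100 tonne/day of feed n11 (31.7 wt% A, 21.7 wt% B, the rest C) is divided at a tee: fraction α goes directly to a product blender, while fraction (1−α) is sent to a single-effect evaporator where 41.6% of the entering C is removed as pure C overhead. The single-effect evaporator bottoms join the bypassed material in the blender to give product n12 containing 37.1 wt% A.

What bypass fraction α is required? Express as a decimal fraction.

0.249

All 2100×0.317 = 665.7 tonne/day of A reaches n12, so n12 = 665.7/0.371 = 1794.3 tonne/day and vapour = 305.66 tonne/day.
The evaporator receives (1−α)·2100 of feed at 0.466 C and removes 0.416 of that C:
0.416×0.466×(1−α)×2100 = 305.66
(1−α) = 305.66/407.1 = 0.7508;  α = 0.2492.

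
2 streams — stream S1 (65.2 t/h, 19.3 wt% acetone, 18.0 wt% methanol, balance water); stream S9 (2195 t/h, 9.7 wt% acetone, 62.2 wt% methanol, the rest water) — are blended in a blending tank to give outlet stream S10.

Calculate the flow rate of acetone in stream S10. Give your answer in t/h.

225.5 t/h

acetone out = acetone in = 65.2×0.193 + 2195×0.097 = 225.5 t/h.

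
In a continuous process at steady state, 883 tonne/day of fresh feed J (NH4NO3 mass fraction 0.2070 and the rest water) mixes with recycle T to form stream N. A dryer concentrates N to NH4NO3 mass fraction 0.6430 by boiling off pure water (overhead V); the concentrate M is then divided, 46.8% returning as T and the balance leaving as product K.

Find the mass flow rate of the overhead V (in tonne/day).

Overall NH4NO3 balance (none leaves overhead): NH4NO3 in fresh feed = NH4NO3 in product, i.e. 883×0.207 = (1−0.468)·M·0.643.
M = 182.78/(0.643×0.532) = 534.33 tonne/day.
Recycle T = 0.468×534.33 = 250.07 tonne/day.
Combined feed N = 883 + 250.07 = 1133.1 tonne/day.
Overhead V = N − M = 1133.1 − 534.33 = 598.74 tonne/day.

598.7 tonne/day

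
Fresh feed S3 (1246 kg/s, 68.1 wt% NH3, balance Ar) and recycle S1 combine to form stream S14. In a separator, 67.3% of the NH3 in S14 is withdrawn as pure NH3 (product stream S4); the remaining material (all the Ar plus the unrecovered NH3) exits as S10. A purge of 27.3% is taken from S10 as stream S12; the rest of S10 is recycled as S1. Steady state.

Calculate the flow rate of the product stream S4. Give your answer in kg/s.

NH3 in S14: m_A = 1246×0.681 + (1−0.273)·(1−0.673)·m_A, so m_A = 848.53/0.7623 = 1113.2 kg/s.
Product S4 = 0.673×1113.2 = 749.15 kg/s.

749.2 kg/s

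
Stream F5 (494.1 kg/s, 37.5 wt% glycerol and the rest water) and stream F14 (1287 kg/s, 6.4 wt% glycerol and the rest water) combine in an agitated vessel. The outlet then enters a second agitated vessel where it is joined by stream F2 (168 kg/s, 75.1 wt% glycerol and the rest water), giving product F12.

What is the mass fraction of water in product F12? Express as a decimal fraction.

Overall, product flow = 1949.1 kg/s.
water in = 494.1×0.625 + 1287×0.936 + 168×0.249 = 1555.3 kg/s.
water fraction in F12 = 0.798.

0.798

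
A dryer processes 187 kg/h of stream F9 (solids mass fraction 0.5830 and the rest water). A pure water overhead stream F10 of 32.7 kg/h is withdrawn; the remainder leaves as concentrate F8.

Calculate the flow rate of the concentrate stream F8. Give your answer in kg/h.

Concentrate = 187 − 32.7 = 154.3 kg/h.

154.3 kg/h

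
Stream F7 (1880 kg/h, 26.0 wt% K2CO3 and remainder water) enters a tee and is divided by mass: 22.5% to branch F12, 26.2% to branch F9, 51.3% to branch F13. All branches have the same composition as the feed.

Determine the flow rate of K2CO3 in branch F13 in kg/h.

Branch F13 total = 0.513×1880 = 964.44 kg/h.
K2CO3 in F13 = 0.260×964.44 = 250.75 kg/h.

250.8 kg/h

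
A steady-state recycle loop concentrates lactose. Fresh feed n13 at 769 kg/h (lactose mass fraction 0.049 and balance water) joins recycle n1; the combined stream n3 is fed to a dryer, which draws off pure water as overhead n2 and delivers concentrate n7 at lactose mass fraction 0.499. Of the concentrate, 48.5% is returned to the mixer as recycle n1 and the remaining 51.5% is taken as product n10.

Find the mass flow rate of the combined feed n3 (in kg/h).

Overall lactose balance (none leaves overhead): lactose in fresh feed = lactose in product, i.e. 769×0.049 = (1−0.485)·n7·0.499.
n7 = 37.681/(0.499×0.515) = 146.63 kg/h.
Recycle n1 = 0.485×146.63 = 71.114 kg/h.
Combined feed n3 = 769 + 71.114 = 840.11 kg/h.

840.1 kg/h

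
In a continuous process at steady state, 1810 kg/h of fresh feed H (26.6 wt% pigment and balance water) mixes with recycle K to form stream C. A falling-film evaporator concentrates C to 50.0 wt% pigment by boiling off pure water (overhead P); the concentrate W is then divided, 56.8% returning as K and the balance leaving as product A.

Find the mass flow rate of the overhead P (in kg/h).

847.1 kg/h

Overall pigment balance (none leaves overhead): pigment in fresh feed = pigment in product, i.e. 1810×0.266 = (1−0.568)·W·0.500.
W = 481.46/(0.500×0.432) = 2229 kg/h.
Recycle K = 0.568×2229 = 1266.1 kg/h.
Combined feed C = 1810 + 1266.1 = 3076.1 kg/h.
Overhead P = C − W = 3076.1 − 2229 = 847.08 kg/h.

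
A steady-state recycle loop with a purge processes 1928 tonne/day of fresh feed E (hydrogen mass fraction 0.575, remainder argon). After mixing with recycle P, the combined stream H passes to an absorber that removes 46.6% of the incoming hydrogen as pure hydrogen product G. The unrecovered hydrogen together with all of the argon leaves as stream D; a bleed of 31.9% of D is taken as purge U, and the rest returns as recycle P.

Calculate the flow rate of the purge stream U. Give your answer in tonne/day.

1116 tonne/day

argon enters only via E and leaves only via the purge: 1928×0.425 = 0.319×(argon in D), and the absorber passes all argon, so argon in H = argon in D = 2568.7 tonne/day.
hydrogen in H: m_A = 1928×0.575 + (1−0.319)·(1−0.466)·m_A, so m_A = 1108.6/0.6363 = 1742.1 tonne/day.
D = (1−0.466)×1742.1 + 2568.7 = 3499 tonne/day.
Purge U = 0.319×3499 = 1116.2 tonne/day.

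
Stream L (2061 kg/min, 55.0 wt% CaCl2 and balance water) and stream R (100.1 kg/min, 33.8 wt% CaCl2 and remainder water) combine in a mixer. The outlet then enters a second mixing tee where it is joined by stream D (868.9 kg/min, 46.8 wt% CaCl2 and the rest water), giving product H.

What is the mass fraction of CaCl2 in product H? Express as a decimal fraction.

Overall, product flow = 3030 kg/min.
CaCl2 in = 2061×0.550 + 100.1×0.338 + 868.9×0.468 = 1574 kg/min.
CaCl2 fraction in H = 0.519.

0.519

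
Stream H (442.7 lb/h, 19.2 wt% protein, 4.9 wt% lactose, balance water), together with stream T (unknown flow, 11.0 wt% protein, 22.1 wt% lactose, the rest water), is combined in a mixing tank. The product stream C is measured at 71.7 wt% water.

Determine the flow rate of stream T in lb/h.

387.4 lb/h

Let T be the unknown flow. Total out = 442.7 + T.
water balance: 336.01 + 0.669·T = 0.717·(442.7 + T)
(0.669 − 0.717)·T = 0.717×442.7 − 336.01 = -18.593
T = -18.593 / -0.048 = 387.36 lb/h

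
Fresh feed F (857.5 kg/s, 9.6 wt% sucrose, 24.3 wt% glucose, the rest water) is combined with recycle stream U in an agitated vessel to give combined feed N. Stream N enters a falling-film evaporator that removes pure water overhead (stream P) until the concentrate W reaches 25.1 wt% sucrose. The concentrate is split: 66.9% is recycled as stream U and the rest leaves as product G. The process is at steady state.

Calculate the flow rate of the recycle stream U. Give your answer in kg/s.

Overall sucrose balance (none leaves overhead): sucrose in fresh feed = sucrose in product, i.e. 857.5×0.096 = (1−0.669)·W·0.251.
W = 82.32/(0.251×0.331) = 990.84 kg/s.
Recycle U = 0.669×990.84 = 662.87 kg/s.

662.9 kg/s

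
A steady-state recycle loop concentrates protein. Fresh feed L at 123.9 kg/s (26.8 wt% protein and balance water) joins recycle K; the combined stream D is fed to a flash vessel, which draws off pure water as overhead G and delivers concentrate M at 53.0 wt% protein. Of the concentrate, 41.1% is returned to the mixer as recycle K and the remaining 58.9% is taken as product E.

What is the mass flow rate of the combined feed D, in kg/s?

Overall protein balance (none leaves overhead): protein in fresh feed = protein in product, i.e. 123.9×0.268 = (1−0.411)·M·0.530.
M = 33.205/(0.530×0.589) = 106.37 kg/s.
Recycle K = 0.411×106.37 = 43.718 kg/s.
Combined feed D = 123.9 + 43.718 = 167.62 kg/s.

167.6 kg/s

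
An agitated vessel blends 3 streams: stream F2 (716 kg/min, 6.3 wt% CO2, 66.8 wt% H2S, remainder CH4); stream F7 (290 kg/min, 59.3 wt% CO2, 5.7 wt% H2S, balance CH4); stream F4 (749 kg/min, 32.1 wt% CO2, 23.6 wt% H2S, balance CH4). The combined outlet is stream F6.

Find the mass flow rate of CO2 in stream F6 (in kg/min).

457.5 kg/min

CO2 out = CO2 in = 716×0.063 + 290×0.593 + 749×0.321 = 457.51 kg/min.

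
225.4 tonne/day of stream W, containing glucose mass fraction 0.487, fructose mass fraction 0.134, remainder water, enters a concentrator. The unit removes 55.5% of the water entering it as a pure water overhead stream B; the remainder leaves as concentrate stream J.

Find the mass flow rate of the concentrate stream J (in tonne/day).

water entering = 225.4×0.379 = 85.427 tonne/day; overhead removed = 0.555×85.427 = 47.412 tonne/day.
Concentrate = 225.4 − 47.412 = 177.99 tonne/day.

178 tonne/day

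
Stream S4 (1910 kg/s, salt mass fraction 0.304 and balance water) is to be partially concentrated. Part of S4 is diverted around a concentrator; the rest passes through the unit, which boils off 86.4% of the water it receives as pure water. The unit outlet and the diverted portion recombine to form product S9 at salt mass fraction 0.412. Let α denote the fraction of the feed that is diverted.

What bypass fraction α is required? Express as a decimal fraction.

0.564

All 1910×0.304 = 580.64 kg/s of salt reaches S9, so S9 = 580.64/0.412 = 1409.3 kg/s and vapour = 500.68 kg/s.
The evaporator receives (1−α)·1910 of feed at 0.696 water and removes 0.864 of that water:
0.864×0.696×(1−α)×1910 = 500.68
(1−α) = 500.68/1148.6 = 0.4359;  α = 0.5641.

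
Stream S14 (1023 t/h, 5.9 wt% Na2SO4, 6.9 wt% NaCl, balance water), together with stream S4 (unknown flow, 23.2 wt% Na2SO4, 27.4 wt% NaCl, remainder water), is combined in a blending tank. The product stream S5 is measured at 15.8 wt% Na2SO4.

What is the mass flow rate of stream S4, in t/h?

1369 t/h

Let S4 be the unknown flow. Total out = 1023 + S4.
Na2SO4 balance: 60.357 + 0.232·S4 = 0.158·(1023 + S4)
(0.232 − 0.158)·S4 = 0.158×1023 − 60.357 = 101.28
S4 = 101.28 / 0.074 = 1368.6 t/h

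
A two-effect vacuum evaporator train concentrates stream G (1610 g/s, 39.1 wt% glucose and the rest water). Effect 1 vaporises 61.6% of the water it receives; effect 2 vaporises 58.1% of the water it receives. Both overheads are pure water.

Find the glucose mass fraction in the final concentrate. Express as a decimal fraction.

water in feed = 1610×0.609 = 980.49 g/s.
After stage 1: water left = (1−0.616)×980.49 = 376.51; stream total = 1006 g/s.
After stage 2: water left = (1−0.581)×376.51 = 157.76; final concentrate = 787.27 g/s.
glucose fraction = 629.51/787.27 = 0.7996.

0.7996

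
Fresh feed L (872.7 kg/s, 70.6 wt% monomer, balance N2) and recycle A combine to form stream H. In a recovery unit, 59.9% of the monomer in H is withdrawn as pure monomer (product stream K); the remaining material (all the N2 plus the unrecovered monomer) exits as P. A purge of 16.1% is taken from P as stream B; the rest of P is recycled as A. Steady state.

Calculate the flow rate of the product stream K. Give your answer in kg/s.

monomer in H: m_A = 872.7×0.706 + (1−0.161)·(1−0.599)·m_A, so m_A = 616.13/0.6636 = 928.51 kg/s.
Product K = 0.599×928.51 = 556.18 kg/s.

556.2 kg/s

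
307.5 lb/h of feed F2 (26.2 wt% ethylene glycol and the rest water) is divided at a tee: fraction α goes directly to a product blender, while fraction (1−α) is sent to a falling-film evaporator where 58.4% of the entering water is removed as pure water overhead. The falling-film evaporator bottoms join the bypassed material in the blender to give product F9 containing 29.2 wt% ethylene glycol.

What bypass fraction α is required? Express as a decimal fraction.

0.762

All 307.5×0.262 = 80.565 lb/h of ethylene glycol reaches F9, so F9 = 80.565/0.292 = 275.91 lb/h and vapour = 31.592 lb/h.
The evaporator receives (1−α)·307.5 of feed at 0.738 water and removes 0.584 of that water:
0.584×0.738×(1−α)×307.5 = 31.592
(1−α) = 31.592/132.53 = 0.2384;  α = 0.7616.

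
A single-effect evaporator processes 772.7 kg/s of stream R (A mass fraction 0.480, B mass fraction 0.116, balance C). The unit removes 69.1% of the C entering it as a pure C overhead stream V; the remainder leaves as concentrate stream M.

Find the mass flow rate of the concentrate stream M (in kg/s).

C entering = 772.7×0.404 = 312.17 kg/s; overhead removed = 0.691×312.17 = 215.71 kg/s.
Concentrate = 772.7 − 215.71 = 556.99 kg/s.

557 kg/s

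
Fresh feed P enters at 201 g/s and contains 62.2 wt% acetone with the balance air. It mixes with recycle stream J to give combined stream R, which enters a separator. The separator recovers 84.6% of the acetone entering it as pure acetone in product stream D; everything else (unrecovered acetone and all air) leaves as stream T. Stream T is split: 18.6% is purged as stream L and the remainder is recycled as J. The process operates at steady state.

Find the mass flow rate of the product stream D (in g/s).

120.9 g/s

acetone in R: m_A = 201×0.622 + (1−0.186)·(1−0.846)·m_A, so m_A = 125.02/0.8746 = 142.94 g/s.
Product D = 0.846×142.94 = 120.93 g/s.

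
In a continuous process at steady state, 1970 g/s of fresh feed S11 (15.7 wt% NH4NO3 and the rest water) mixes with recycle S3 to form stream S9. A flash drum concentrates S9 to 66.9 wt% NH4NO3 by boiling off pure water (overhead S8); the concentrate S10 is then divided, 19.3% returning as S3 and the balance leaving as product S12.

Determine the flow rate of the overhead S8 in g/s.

Overall NH4NO3 balance (none leaves overhead): NH4NO3 in fresh feed = NH4NO3 in product, i.e. 1970×0.157 = (1−0.193)·S10·0.669.
S10 = 309.29/(0.669×0.807) = 572.88 g/s.
Recycle S3 = 0.193×572.88 = 110.57 g/s.
Combined feed S9 = 1970 + 110.57 = 2080.6 g/s.
Overhead S8 = S9 − S10 = 2080.6 − 572.88 = 1507.7 g/s.

1508 g/s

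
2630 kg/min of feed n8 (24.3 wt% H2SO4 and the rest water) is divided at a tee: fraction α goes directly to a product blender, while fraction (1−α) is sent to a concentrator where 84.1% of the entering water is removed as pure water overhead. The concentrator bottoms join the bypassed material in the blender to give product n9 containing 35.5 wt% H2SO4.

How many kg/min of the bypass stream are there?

All 2630×0.243 = 639.09 kg/min of H2SO4 reaches n9, so n9 = 639.09/0.355 = 1800.3 kg/min and vapour = 829.75 kg/min.
The evaporator receives (1−α)·2630 of feed at 0.757 water and removes 0.841 of that water:
0.841×0.757×(1−α)×2630 = 829.75
(1−α) = 829.75/1674.4 = 0.4956;  α = 0.5044.
Bypass flow = 0.5044×2630 = 1326.7 kg/min.

1327 kg/min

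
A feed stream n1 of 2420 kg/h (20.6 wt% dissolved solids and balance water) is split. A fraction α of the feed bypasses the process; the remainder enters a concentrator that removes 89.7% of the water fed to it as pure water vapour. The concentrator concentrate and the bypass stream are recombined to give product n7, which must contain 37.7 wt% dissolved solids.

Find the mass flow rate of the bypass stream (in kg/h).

878.8 kg/h

All 2420×0.206 = 498.52 kg/h of dissolved solids reaches n7, so n7 = 498.52/0.377 = 1322.3 kg/h and vapour = 1097.7 kg/h.
The evaporator receives (1−α)·2420 of feed at 0.794 water and removes 0.897 of that water:
0.897×0.794×(1−α)×2420 = 1097.7
(1−α) = 1097.7/1723.6 = 0.6369;  α = 0.3631.
Bypass flow = 0.3631×2420 = 878.81 kg/h.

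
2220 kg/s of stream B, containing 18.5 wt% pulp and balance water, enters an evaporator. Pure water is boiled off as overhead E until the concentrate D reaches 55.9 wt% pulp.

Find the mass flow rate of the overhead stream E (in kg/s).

1485 kg/s

pulp is conserved: 2220×0.185 = 410.7 kg/s all reports to the concentrate.
Concentrate = 410.7/(target fraction) = 734.7 kg/s.
Overhead = 2220 − 734.7 = 1485.3 kg/s.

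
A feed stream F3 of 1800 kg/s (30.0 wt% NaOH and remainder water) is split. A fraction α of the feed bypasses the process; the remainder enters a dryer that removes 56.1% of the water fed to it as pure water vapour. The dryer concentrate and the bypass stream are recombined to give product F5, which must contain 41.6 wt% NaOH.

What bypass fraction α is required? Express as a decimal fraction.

All 1800×0.300 = 540 kg/s of NaOH reaches F5, so F5 = 540/0.416 = 1298.1 kg/s and vapour = 501.92 kg/s.
The evaporator receives (1−α)·1800 of feed at 0.700 water and removes 0.561 of that water:
0.561×0.700×(1−α)×1800 = 501.92
(1−α) = 501.92/706.86 = 0.7101;  α = 0.2899.

0.290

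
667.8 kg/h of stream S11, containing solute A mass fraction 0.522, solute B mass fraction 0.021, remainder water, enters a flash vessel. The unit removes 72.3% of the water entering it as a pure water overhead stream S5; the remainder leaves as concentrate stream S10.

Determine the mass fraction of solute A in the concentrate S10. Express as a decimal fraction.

0.780

solute A is not removed: 667.8×0.522 = 348.59 kg/h of solute A enters S10.
water entering = 667.8×0.457 = 305.18 kg/h; overhead removed = 0.723×305.18 = 220.65 kg/h.
Concentrate = 667.8 − 220.65 = 447.15 kg/h.
Mass fraction = 348.59/447.15 = 0.780.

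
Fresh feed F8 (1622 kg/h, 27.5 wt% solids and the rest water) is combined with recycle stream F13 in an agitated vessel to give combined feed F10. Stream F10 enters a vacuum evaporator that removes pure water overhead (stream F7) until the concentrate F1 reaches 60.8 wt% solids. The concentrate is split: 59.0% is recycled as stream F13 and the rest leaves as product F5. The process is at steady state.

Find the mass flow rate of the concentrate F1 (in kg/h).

Overall solids balance (none leaves overhead): solids in fresh feed = solids in product, i.e. 1622×0.275 = (1−0.590)·F1·0.608.
F1 = 446.05/(0.608×0.410) = 1789.4 kg/h.

1789 kg/h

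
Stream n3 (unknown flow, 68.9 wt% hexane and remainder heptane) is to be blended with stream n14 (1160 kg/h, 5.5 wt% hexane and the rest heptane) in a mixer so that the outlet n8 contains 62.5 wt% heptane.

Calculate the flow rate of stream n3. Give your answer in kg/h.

1182 kg/h

Let n3 be the unknown flow. Total out = 1160 + n3.
heptane balance: 1096.2 + 0.311·n3 = 0.625·(1160 + n3)
(0.311 − 0.625)·n3 = 0.625×1160 − 1096.2 = -371.2
n3 = -371.2 / -0.314 = 1182.2 kg/h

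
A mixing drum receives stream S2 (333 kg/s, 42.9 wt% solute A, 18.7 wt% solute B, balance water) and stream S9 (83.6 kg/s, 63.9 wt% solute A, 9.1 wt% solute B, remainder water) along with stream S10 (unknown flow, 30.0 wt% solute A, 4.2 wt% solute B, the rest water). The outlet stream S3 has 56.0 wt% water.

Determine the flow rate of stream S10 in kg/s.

845.4 kg/s

Let S10 be the unknown flow. Total out = 416.6 + S10.
water balance: 150.44 + 0.658·S10 = 0.560·(416.6 + S10)
(0.658 − 0.560)·S10 = 0.560×416.6 − 150.44 = 82.852
S10 = 82.852 / 0.098 = 845.43 kg/s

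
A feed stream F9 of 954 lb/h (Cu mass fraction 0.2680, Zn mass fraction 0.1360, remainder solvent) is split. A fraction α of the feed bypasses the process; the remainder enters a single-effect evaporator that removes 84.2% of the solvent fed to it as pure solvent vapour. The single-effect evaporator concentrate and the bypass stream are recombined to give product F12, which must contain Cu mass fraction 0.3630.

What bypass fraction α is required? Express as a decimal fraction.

0.478

All 954×0.268 = 255.67 lb/h of Cu reaches F12, so F12 = 255.67/0.363 = 704.33 lb/h and vapour = 249.67 lb/h.
The evaporator receives (1−α)·954 of feed at 0.596 solvent and removes 0.842 of that solvent:
0.842×0.596×(1−α)×954 = 249.67
(1−α) = 249.67/478.75 = 0.5215;  α = 0.4785.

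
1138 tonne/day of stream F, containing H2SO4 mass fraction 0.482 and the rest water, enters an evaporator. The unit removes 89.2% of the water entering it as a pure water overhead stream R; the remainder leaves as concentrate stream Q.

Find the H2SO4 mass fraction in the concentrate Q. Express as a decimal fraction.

H2SO4 is not removed: 1138×0.482 = 548.52 tonne/day of H2SO4 enters Q.
water entering = 1138×0.518 = 589.48 tonne/day; overhead removed = 0.892×589.48 = 525.82 tonne/day.
Concentrate = 1138 − 525.82 = 612.18 tonne/day.
Mass fraction = 548.52/612.18 = 0.896.

0.896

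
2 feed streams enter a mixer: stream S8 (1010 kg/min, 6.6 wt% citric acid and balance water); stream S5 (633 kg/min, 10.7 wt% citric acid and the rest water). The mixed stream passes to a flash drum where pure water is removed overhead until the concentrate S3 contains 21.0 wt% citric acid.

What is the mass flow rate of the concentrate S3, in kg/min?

citric acid entering = 1010×0.066 + 633×0.107 = 134.39 kg/min.
All citric acid reports to S3, so S3 = 134.39/0.210 = 639.96 kg/min.

640 kg/min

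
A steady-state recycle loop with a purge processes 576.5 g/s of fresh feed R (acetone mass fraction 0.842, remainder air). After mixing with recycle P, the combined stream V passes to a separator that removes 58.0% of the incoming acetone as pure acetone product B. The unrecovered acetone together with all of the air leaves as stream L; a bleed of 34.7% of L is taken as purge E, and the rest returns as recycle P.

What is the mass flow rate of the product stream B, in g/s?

acetone in V: m_A = 576.5×0.842 + (1−0.347)·(1−0.580)·m_A, so m_A = 485.41/0.7257 = 668.85 g/s.
Product B = 0.580×668.85 = 387.93 g/s.

387.9 g/s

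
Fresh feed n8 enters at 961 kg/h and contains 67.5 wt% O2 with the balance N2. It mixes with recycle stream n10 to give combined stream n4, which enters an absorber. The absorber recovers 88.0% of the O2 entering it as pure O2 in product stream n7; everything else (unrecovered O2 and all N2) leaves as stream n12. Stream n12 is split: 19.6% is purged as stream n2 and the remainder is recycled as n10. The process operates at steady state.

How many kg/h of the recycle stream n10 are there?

1350 kg/h

N2 enters only via n8 and leaves only via the purge: 961×0.325 = 0.196×(N2 in n12), and the absorber passes all N2, so N2 in n4 = N2 in n12 = 1593.5 kg/h.
O2 in n4: m_A = 961×0.675 + (1−0.196)·(1−0.880)·m_A, so m_A = 648.68/0.9035 = 717.94 kg/h.
n12 = (1−0.880)×717.94 + 1593.5 = 1679.6 kg/h.
Recycle n10 = (1−0.196)×1679.6 = 1350.4 kg/h.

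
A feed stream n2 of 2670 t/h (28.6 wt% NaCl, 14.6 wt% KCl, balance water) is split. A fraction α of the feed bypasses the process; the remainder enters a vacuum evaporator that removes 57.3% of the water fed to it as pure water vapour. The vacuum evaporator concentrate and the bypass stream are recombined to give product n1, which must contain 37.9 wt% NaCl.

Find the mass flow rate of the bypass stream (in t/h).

657 t/h

All 2670×0.286 = 763.62 t/h of NaCl reaches n1, so n1 = 763.62/0.379 = 2014.8 t/h and vapour = 655.17 t/h.
The evaporator receives (1−α)·2670 of feed at 0.568 water and removes 0.573 of that water:
0.573×0.568×(1−α)×2670 = 655.17
(1−α) = 655.17/868.99 = 0.7539;  α = 0.2461.
Bypass flow = 0.2461×2670 = 656.96 t/h.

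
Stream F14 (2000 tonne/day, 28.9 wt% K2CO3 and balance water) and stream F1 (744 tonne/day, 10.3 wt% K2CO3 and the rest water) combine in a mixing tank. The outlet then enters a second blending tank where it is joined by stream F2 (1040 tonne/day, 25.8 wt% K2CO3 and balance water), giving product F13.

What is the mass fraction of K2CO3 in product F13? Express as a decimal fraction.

Overall, product flow = 3784 tonne/day.
K2CO3 in = 2000×0.289 + 744×0.103 + 1040×0.258 = 922.95 tonne/day.
K2CO3 fraction in F13 = 0.244.

0.244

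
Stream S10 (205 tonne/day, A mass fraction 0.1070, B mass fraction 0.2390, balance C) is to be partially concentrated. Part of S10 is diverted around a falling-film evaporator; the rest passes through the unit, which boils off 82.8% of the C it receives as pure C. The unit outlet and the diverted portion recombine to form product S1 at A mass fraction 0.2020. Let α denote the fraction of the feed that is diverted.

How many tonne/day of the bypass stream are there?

26.96 tonne/day

All 205×0.107 = 21.935 tonne/day of A reaches S1, so S1 = 21.935/0.202 = 108.59 tonne/day and vapour = 96.411 tonne/day.
The evaporator receives (1−α)·205 of feed at 0.654 C and removes 0.828 of that C:
0.828×0.654×(1−α)×205 = 96.411
(1−α) = 96.411/111.01 = 0.8685;  α = 0.1315.
Bypass flow = 0.1315×205 = 26.96 tonne/day.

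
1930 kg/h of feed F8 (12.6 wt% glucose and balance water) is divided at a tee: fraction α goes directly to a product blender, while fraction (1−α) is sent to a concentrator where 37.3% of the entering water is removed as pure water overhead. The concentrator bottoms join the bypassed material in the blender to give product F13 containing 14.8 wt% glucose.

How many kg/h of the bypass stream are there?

All 1930×0.126 = 243.18 kg/h of glucose reaches F13, so F13 = 243.18/0.148 = 1643.1 kg/h and vapour = 286.89 kg/h.
The evaporator receives (1−α)·1930 of feed at 0.874 water and removes 0.373 of that water:
0.373×0.874×(1−α)×1930 = 286.89
(1−α) = 286.89/629.18 = 0.4560;  α = 0.5440.
Bypass flow = 0.5440×1930 = 1050 kg/h.

1050 kg/h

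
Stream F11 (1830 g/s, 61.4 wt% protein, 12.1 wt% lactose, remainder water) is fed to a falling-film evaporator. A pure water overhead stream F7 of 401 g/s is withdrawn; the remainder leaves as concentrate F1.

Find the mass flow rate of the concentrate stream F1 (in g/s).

Concentrate = 1830 − 401 = 1429 g/s.

1429 g/s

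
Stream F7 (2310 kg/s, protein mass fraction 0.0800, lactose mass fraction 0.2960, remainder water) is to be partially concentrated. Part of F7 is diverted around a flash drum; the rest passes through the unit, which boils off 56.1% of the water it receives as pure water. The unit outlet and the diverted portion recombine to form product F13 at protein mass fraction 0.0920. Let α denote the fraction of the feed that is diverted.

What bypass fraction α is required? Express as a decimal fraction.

0.627

All 2310×0.080 = 184.8 kg/s of protein reaches F13, so F13 = 184.8/0.092 = 2008.7 kg/s and vapour = 301.3 kg/s.
The evaporator receives (1−α)·2310 of feed at 0.624 water and removes 0.561 of that water:
0.561×0.624×(1−α)×2310 = 301.3
(1−α) = 301.3/808.65 = 0.3726;  α = 0.6274.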